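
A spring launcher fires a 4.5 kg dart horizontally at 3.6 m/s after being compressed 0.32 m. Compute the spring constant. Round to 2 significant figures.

k = 570 N/m

Energy stored in the spring equals the launch KE: ½kx² = ½mv²
k = mv²/x² = (4.5)(3.6)²/(0.32)² = 569.5 N/m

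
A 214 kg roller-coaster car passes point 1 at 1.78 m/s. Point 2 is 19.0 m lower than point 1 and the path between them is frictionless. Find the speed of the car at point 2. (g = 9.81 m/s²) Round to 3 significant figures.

v = 19.4 m/s

Equating total energy at the two states: ½mv₀² + mgh = ½mv²
v² = v₀² + 2gh = (1.78)² + 2(9.81)(19.0) = 375.95
v = √375.95 = 19.39 m/s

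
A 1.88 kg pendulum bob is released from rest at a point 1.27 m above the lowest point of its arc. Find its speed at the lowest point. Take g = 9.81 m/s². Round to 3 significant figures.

Equating total energy at the two states: mgh = ½mv²
v = √(2gh) = √(2 × 9.81 × 1.27) = √24.917 = 4.992 m/s

v = 4.99 m/s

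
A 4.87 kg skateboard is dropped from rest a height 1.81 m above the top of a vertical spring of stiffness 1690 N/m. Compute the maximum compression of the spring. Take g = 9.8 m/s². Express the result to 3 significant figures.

x = 0.349 m

Take the reference level at the top of the uncompressed spring. At max compression the skateboard has fallen H + x and is momentarily at rest:
mg(H + x) = ½kx²
½(1690)x² − (4.87)(9.8)x − (4.87)(9.8)(1.81) = 0
845.0x² − 47.73x − 86.38 = 0
x = [47.73 + √(2278 + 291978)]/(2 × 845.0) = 0.3492 m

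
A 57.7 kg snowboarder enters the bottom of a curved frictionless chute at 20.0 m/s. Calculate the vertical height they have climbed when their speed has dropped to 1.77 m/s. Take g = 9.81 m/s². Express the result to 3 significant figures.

Energy balance between the two points: ½mv₁² = ½mv₂² + mgh
h = (v₁² − v₂²)/(2g) = (20.0² − 1.77²)/(2 × 9.81) = 20.23 m

h = 20.2 m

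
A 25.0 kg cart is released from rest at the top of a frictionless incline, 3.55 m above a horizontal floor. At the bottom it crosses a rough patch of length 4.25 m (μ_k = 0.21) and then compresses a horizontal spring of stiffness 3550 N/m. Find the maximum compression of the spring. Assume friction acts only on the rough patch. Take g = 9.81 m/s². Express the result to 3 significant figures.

x = 0.606 m

Initial energy: E₁ = mgh = (25.0)(9.81)(3.55) = 870.64 J
Friction removes W_f = μ_k mg d = (0.21)(25.0)(9.81)(4.25) = 218.9 J
Energy reaching the spring: E = 870.64 − 218.9 = 651.75 J
At max compression ½kx² = E ⇒ x = √(2E/k) = √(2 × 651.75/3550) = 0.6060 m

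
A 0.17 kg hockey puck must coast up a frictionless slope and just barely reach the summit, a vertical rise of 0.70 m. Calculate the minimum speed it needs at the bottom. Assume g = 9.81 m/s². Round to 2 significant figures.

v = 3.7 m/s

At the top it is momentarily at rest, so all KE converts to PE: ½mv² = mgh
v = √(2gh) = √(2 × 9.81 × 0.70) = 3.706 m/s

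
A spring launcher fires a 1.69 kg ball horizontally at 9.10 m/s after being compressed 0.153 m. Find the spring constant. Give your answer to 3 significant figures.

Spring PE at full compression equals KE at release: ½kx² = ½mv²
k = mv²/x² = (1.69)(9.10)²/(0.153)² = 5978 N/m

k = 5980 N/m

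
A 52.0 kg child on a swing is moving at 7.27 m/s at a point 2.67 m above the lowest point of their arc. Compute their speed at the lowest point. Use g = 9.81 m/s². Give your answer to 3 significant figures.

v = 10.3 m/s

Energy conservation between the two points: ½mv₀² + mgh = ½mv²
v² = v₀² + 2gh = (7.27)² + 2(9.81)(2.67) = 105.24
v = √105.24 = 10.26 m/s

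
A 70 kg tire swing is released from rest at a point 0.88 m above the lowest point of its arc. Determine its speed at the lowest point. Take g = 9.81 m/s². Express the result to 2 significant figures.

By conservation of mechanical energy, mgh = ½mv²
v = √(2gh) = √(2 × 9.81 × 0.88) = √17.266 = 4.155 m/s

v = 4.2 m/s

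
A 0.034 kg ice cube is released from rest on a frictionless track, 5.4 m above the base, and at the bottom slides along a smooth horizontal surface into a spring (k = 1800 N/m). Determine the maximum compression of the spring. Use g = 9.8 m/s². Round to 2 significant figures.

At max compression the cube is momentarily at rest: mgh = ½kx²
x = √(2mgh/k) = √(2 × 0.034 × 9.8 × 5.4 / 1800) = 0.04471 m

x = 0.045 m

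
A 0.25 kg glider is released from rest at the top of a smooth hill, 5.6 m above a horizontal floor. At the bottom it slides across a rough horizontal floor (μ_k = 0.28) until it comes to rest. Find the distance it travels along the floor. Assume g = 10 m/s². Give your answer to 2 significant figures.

Energy at the top = energy at the end + work done against friction:
At rest all PE has been dissipated by friction: mgh = μ_k m g d
d = h/μ_k = 5.6/0.28 = 20.00 m

d = 20 m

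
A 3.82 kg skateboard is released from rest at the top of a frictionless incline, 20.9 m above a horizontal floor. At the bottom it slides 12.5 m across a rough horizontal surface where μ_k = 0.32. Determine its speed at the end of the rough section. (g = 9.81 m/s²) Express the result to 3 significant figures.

Applying the work–energy principle:
mgh = ½mv² + μ_k m g d
W_f = μ_k mg d = (0.32)(3.82)(9.81)(12.5) = 149.9 J
½mv² = mgh − W_f = 783.21 − 149.9 = 633.31 J
v = √(2 × 633.31/3.82) = 18.21 m/s

v = 18.2 m/s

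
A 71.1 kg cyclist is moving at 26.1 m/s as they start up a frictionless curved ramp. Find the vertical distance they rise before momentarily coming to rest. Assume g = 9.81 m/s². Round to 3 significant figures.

Setting KE at the bottom equal to PE gained: ½mv² = mgh
h = v²/(2g) = 26.1²/(2 × 9.81) = 34.72 m

h = 34.7 m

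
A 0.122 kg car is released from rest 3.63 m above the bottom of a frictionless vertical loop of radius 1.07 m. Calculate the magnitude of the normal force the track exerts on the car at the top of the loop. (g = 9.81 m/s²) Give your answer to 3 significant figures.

N = 2.14 N

Energy from release to top (height 2r): mgh = ½mv_top² + mg(2r)
v_top² = 2g(h − 2r) = 2(9.81)(3.63 − 2.140) = 29.234 m²/s²
At the top, both N and weight point toward the centre: N + mg = mv_top²/r
N = m(v_top²/r − g) = 0.122(29.234/1.07 − 9.81) = 2.136 N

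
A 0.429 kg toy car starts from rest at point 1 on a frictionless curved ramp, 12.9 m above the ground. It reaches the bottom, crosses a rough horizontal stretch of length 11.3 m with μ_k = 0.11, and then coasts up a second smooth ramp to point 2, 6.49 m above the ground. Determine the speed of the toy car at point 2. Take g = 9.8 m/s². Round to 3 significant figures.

Energy at 1: mgh₁ = (0.429)(9.8)(12.9) = 54.234 J
Friction loss: W_f = μ_k mg d = 5.226 J
At 2: ½mv² + mgh₂ = mgh₁ − W_f
½mv² = 54.234 − 5.226 − 27.285 = 21.723 J
v = √(2 × 21.723/0.429) = 10.06 m/s

v = 10.1 m/s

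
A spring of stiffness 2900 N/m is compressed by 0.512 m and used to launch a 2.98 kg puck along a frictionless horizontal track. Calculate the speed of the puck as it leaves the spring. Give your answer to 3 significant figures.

The puck leaves the spring when the spring is at natural length, so ½kx² = ½mv²
v = x√(k/m) = 0.512 × √(2900/2.98) = 15.97 m/s

v = 16.0 m/s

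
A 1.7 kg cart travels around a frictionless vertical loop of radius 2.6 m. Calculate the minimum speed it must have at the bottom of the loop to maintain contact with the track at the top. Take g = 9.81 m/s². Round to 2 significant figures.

v = 11 m/s

At the top: mg = mv_top²/r ⇒ v_top² = gr = 25.51 m²/s²
Energy from bottom to top (height 2r): ½mv_bot² = ½mv_top² + mg(2r)
v_bot² = gr + 4gr = 5gr = 127.5
v_bot = √(5gr) = 11.29 m/s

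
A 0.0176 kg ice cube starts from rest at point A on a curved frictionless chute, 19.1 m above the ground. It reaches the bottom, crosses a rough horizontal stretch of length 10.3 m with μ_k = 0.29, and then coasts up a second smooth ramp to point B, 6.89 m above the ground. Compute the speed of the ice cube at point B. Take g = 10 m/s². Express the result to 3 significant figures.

v = 13.6 m/s

Energy at A: mgh₁ = (0.0176)(10)(19.1) = 3.3616 J
Friction loss: W_f = μ_k mg d = 0.5257 J
At B: ½mv² + mgh₂ = mgh₁ − W_f
½mv² = 3.3616 − 0.5257 − 1.2126 = 1.6232 J
v = √(2 × 1.6232/0.0176) = 13.58 m/s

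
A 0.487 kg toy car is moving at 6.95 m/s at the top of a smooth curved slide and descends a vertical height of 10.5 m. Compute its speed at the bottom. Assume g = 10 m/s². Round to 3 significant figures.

v = 16.1 m/s

By conservation of mechanical energy, ½mv₀² + mgh = ½mv²
v² = v₀² + 2gh = (6.95)² + 2(10)(10.5) = 258.30
v = √258.30 = 16.07 m/s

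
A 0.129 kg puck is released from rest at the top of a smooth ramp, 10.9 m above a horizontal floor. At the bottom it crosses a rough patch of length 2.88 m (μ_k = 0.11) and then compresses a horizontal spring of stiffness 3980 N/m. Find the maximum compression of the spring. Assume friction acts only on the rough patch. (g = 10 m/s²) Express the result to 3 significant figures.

Initial energy: E₁ = mgh = (0.129)(10)(10.9) = 14.061 J
Friction removes W_f = μ_k mg d = (0.11)(0.129)(10)(2.88) = 0.4087 J
Energy reaching the spring: E = 14.061 − 0.4087 = 13.652 J
At max compression ½kx² = E ⇒ x = √(2E/k) = √(2 × 13.652/3980) = 0.08283 m

x = 0.0828 m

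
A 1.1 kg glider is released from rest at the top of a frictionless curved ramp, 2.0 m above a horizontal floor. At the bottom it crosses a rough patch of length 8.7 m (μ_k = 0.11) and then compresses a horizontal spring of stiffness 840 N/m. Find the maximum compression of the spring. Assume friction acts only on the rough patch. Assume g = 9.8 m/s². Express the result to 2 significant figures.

Initial energy: E₁ = mgh = (1.1)(9.8)(2.0) = 21.560 J
Friction removes W_f = μ_k mg d = (0.11)(1.1)(9.8)(8.7) = 10.32 J
Energy reaching the spring: E = 21.560 − 10.32 = 11.244 J
At max compression ½kx² = E ⇒ x = √(2E/k) = √(2 × 11.244/840) = 0.1636 m

x = 0.16 m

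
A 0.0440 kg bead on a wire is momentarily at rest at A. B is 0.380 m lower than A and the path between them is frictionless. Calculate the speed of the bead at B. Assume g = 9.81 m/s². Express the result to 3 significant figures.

v = 2.73 m/s

Mechanical energy is conserved (no friction): mgh = ½mv²
v = √(2gh) = √(2 × 9.81 × 0.380) = √7.4556 = 2.730 m/s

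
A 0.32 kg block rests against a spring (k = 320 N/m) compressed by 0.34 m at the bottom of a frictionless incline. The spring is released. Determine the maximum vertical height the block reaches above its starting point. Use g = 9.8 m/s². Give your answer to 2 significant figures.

h = 5.9 m

At maximum height the block is at rest, so ½kx² = mgh
h = kx²/(2mg) = (320)(0.34)²/(2 × 0.32 × 9.8) = 5.898 m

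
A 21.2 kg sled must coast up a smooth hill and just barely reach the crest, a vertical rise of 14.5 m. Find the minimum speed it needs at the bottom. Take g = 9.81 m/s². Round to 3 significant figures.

v = 16.9 m/s

At the top it is momentarily at rest, so all KE converts to PE: ½mv² = mgh
v = √(2gh) = √(2 × 9.81 × 14.5) = 16.87 m/s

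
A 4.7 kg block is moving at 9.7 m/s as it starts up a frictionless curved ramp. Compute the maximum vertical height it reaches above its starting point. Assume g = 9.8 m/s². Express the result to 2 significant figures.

By energy conservation, ½mv² = mgh
h = v²/(2g) = 9.7²/(2 × 9.8) = 4.801 m

h = 4.8 m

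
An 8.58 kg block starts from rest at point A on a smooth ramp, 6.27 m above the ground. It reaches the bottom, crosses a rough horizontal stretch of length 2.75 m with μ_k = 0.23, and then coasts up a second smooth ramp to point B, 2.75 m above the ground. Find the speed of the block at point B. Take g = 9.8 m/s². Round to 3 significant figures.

v = 7.52 m/s

Energy at A: mgh₁ = (8.58)(9.8)(6.27) = 527.21 J
Friction loss: W_f = μ_k mg d = 53.18 J
At B: ½mv² + mgh₂ = mgh₁ − W_f
½mv² = 527.21 − 53.18 − 231.23 = 242.79 J
v = √(2 × 242.79/8.58) = 7.523 m/s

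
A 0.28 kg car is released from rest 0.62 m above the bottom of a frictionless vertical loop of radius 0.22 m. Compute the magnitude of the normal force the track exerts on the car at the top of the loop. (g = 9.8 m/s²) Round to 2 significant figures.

Energy from release to top (height 2r): mgh = ½mv_top² + mg(2r)
v_top² = 2g(h − 2r) = 2(9.8)(0.62 − 0.4400) = 3.5280 m²/s²
At the top, both N and weight point toward the centre: N + mg = mv_top²/r
N = m(v_top²/r − g) = 0.28(3.5280/0.22 − 9.8) = 1.746 N

N = 1.7 N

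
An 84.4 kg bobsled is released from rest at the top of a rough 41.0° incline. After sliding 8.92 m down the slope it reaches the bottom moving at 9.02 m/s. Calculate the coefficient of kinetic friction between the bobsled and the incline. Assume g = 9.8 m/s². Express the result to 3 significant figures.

mgh = ½mv² + μ_k (mg cosθ) L, with h = L sinθ
mgL sinθ = 4840.3 J; ½mv² = 3433.4 J
W_f = 4840.3 − 3433.4 = 1407 J
μ_k = W_f/(mg cosθ · L) = 1407/(624.2 × 8.92) = 0.2527

μ_k = 0.253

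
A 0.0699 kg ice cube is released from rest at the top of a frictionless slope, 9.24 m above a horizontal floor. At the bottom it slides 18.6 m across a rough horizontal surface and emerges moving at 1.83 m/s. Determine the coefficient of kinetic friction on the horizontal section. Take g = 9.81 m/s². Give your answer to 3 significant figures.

μ_k = 0.488

Energy at the top = energy at the end + work done against friction:
mgh = ½mv² + μ_k m g d
mgh = 6.3360 J; ½mv² = 0.11704 J
W_f = 6.3360 − 0.11704 = 6.219 J
μ_k = W_f/(mg·d) = 6.219/(0.6857 × 18.6) = 0.4876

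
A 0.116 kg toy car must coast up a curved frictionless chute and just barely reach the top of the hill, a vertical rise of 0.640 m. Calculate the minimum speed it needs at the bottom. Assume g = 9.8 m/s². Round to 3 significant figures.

v = 3.54 m/s

At the top it is momentarily at rest, so all KE converts to PE: ½mv² = mgh
v = √(2gh) = √(2 × 9.8 × 0.640) = 3.542 m/s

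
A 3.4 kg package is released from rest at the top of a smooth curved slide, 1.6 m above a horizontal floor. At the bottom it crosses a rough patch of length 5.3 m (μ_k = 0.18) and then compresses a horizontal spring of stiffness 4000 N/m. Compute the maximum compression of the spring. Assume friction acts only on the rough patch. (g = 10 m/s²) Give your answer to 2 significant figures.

Initial energy: E₁ = mgh = (3.4)(10)(1.6) = 54.400 J
Friction removes W_f = μ_k mg d = (0.18)(3.4)(10)(5.3) = 32.44 J
Energy reaching the spring: E = 54.400 − 32.44 = 21.964 J
At max compression ½kx² = E ⇒ x = √(2E/k) = √(2 × 21.964/4000) = 0.1048 m

x = 0.10 m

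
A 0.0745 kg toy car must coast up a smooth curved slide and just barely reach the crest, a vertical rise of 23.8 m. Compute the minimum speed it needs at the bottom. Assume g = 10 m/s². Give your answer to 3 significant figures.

At the top it is momentarily at rest, so all KE converts to PE: ½mv² = mgh
v = √(2gh) = √(2 × 10 × 23.8) = 21.82 m/s

v = 21.8 m/s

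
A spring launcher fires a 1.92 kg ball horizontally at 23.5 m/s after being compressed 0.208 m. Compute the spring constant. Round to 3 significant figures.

Spring PE at full compression equals KE at release: ½kx² = ½mv²
k = mv²/x² = (1.92)(23.5)²/(0.208)² = 24508 N/m

k = 24500 N/m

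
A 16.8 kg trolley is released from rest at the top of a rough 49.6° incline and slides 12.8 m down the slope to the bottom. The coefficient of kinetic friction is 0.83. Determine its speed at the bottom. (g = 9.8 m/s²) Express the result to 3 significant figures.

v = 7.49 m/s

Energy: mgh = ½mv² + W_f, with h = L sinθ and W_f = μ_k (mg cosθ) L
mgh = mgL sinθ = (16.8)(9.8)(12.8)sin49.6° = 1604.9 J
W_f = μ_k mg cosθ · L = (0.83)(16.8)(9.8)cos49.6°·12.8 = 1134 J
½mv² = 1604.9 − 1134 = 471.21 J
v = √(2 × 471.21/16.8) = 7.490 m/s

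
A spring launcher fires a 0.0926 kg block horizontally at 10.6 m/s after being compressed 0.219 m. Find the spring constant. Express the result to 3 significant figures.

Spring PE at full compression equals KE at release: ½kx² = ½mv²
k = mv²/x² = (0.0926)(10.6)²/(0.219)² = 216.9 N/m

k = 217 N/m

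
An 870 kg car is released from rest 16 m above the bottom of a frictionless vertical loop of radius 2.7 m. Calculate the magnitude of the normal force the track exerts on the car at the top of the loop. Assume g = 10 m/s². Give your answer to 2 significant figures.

N = 60000 N

Energy from release to top (height 2r): mgh = ½mv_top² + mg(2r)
v_top² = 2g(h − 2r) = 2(10)(16 − 5.400) = 212.00 m²/s²
At the top, both N and weight point toward the centre: N + mg = mv_top²/r
N = m(v_top²/r − g) = 870(212.00/2.7 − 10) = 59611 N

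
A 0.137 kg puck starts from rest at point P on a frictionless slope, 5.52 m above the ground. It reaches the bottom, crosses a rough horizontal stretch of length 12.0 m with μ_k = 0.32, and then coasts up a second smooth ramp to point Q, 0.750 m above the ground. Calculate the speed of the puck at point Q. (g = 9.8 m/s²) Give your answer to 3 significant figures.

v = 4.27 m/s

Energy at P: mgh₁ = (0.137)(9.8)(5.52) = 7.4112 J
Friction loss: W_f = μ_k mg d = 5.156 J
At Q: ½mv² + mgh₂ = mgh₁ − W_f
½mv² = 7.4112 − 5.156 − 1.0070 = 1.2486 J
v = √(2 × 1.2486/0.137) = 4.269 m/s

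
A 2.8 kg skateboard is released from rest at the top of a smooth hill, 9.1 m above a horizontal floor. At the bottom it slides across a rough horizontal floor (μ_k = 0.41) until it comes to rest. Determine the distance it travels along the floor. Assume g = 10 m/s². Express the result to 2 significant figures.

Energy at the top = energy at the end + work done against friction:
At rest all PE has been dissipated by friction: mgh = μ_k m g d
d = h/μ_k = 9.1/0.41 = 22.20 m

d = 22 m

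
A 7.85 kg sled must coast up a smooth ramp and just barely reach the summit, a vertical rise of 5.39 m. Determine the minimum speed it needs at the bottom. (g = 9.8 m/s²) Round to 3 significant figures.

v = 10.3 m/s

At the top it is momentarily at rest, so all KE converts to PE: ½mv² = mgh
v = √(2gh) = √(2 × 9.8 × 5.39) = 10.28 m/s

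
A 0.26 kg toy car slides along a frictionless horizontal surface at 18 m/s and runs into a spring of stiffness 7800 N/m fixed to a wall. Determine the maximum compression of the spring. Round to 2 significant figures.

x = 0.10 m

All KE is stored as spring PE at maximum compression: ½mv² = ½kx²
x = v√(m/k) = 18 × √(0.26/7800) = 0.1039 m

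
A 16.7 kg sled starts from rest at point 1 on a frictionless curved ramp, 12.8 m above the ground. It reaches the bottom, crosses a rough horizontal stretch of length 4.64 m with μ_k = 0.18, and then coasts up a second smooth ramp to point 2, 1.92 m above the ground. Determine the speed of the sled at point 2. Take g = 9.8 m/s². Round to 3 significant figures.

Energy at 1: mgh₁ = (16.7)(9.8)(12.8) = 2094.8 J
Friction loss: W_f = μ_k mg d = 136.7 J
At 2: ½mv² + mgh₂ = mgh₁ − W_f
½mv² = 2094.8 − 136.7 − 314.23 = 1643.9 J
v = √(2 × 1643.9/16.7) = 14.03 m/s

v = 14.0 m/s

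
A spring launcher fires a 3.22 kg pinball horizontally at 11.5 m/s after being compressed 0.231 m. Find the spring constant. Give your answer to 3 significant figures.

Spring PE at full compression equals KE at release: ½kx² = ½mv²
k = mv²/x² = (3.22)(11.5)²/(0.231)² = 7980 N/m

k = 7980 N/m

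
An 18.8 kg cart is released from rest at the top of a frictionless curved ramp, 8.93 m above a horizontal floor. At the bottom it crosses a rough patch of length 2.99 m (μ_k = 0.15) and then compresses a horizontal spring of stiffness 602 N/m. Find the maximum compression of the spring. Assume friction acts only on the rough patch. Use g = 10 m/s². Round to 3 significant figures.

Initial energy: E₁ = mgh = (18.8)(10)(8.93) = 1678.8 J
Friction removes W_f = μ_k mg d = (0.15)(18.8)(10)(2.99) = 84.32 J
Energy reaching the spring: E = 1678.8 − 84.32 = 1594.5 J
At max compression ½kx² = E ⇒ x = √(2E/k) = √(2 × 1594.5/602) = 2.302 m

x = 2.30 m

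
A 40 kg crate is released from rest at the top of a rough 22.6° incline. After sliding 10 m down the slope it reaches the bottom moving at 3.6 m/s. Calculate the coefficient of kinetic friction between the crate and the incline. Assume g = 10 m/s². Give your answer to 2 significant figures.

The energy dissipated by friction is the PE lost minus the KE gained:
mgL sinθ = 1537.2 J; ½mv² = 259.20 J
W_f = 1537.2 − 259.20 = 1278 J
μ_k = W_f/(mg cosθ · L) = 1278/(369.3 × 10) = 0.3461

μ_k = 0.35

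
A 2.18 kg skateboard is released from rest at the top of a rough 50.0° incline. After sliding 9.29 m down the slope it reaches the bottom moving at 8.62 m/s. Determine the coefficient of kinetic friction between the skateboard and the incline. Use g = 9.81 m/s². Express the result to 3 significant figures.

μ_k = 0.558

mgh = ½mv² + μ_k (mg cosθ) L, with h = L sinθ
mgL sinθ = 152.19 J; ½mv² = 80.992 J
W_f = 152.19 − 80.992 = 71.20 J
μ_k = W_f/(mg cosθ · L) = 71.20/(13.75 × 9.29) = 0.5575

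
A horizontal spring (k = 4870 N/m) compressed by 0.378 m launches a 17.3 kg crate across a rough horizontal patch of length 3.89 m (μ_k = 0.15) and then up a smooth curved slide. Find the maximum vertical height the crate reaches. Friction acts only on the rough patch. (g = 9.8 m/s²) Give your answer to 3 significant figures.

Spring energy: E₀ = ½kx² = ½(4870)(0.378)² = 347.92 J
Friction: W_f = μ_k mg d = (0.15)(17.3)(9.8)(3.89) = 98.93 J
Energy at base of ramp: E = 347.92 − 98.93 = 249.00 J
At max height all remaining energy is PE: mgh = E ⇒ h = E/(mg) = 249.00/(17.3 × 9.8) = 1.469 m

h = 1.47 m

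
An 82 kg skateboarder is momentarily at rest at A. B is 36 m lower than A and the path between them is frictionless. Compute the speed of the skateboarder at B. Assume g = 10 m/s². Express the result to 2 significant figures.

Mechanical energy is conserved (no friction): mgh = ½mv²
v = √(2gh) = √(2 × 10 × 36) = √720.00 = 26.83 m/s

v = 27 m/s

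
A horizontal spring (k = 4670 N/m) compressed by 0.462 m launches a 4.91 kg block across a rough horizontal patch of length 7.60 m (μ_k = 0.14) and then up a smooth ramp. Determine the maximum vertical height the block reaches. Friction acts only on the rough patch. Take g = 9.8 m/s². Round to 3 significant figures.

h = 9.29 m

Spring energy: E₀ = ½kx² = ½(4670)(0.462)² = 498.39 J
Friction: W_f = μ_k mg d = (0.14)(4.91)(9.8)(7.60) = 51.20 J
Energy at base of ramp: E = 498.39 − 51.20 = 447.19 J
At max height all remaining energy is PE: mgh = E ⇒ h = E/(mg) = 447.19/(4.91 × 9.8) = 9.294 m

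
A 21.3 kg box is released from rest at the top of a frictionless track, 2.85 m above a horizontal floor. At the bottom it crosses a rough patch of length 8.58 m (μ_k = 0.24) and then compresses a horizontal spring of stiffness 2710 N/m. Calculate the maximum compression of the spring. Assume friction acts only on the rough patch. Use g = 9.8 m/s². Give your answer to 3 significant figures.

Initial energy: E₁ = mgh = (21.3)(9.8)(2.85) = 594.91 J
Friction removes W_f = μ_k mg d = (0.24)(21.3)(9.8)(8.58) = 429.8 J
Energy reaching the spring: E = 594.91 − 429.8 = 165.07 J
At max compression ½kx² = E ⇒ x = √(2E/k) = √(2 × 165.07/2710) = 0.3490 m

x = 0.349 m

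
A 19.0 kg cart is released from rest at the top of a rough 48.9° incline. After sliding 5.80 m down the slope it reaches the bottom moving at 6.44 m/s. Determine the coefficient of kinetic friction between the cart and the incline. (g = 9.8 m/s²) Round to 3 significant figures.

Energy balance down the incline: mg L sinθ − ½mv² = μ_k (mg cosθ) L
mgL sinθ = 813.82 J; ½mv² = 394.00 J
W_f = 813.82 − 394.00 = 419.8 J
μ_k = W_f/(mg cosθ · L) = 419.8/(122.4 × 5.80) = 0.5913

μ_k = 0.591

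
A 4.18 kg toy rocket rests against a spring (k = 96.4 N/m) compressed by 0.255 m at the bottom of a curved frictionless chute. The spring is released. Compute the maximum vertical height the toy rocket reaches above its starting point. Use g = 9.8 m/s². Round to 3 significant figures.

h = 0.0765 m

Energy conservation from release to the highest point: ½kx² = mgh
h = kx²/(2mg) = (96.4)(0.255)²/(2 × 4.18 × 9.8) = 0.07651 m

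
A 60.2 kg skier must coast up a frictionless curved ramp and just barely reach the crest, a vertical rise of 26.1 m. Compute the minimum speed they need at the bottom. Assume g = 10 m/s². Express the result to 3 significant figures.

At the top they are momentarily at rest, so all KE converts to PE: ½mv² = mgh
v = √(2gh) = √(2 × 10 × 26.1) = 22.85 m/s

v = 22.8 m/s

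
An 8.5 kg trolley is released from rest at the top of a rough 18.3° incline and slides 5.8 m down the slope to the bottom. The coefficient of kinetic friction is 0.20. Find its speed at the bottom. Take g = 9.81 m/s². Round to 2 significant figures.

Energy: mgh = ½mv² + W_f, with h = L sinθ and W_f = μ_k (mg cosθ) L
mgh = mgL sinθ = (8.5)(9.81)(5.8)sin18.3° = 151.86 J
W_f = μ_k mg cosθ · L = (0.20)(8.5)(9.81)cos18.3°·5.8 = 91.83 J
½mv² = 151.86 − 91.83 = 60.022 J
v = √(2 × 60.022/8.5) = 3.758 m/s

v = 3.8 m/s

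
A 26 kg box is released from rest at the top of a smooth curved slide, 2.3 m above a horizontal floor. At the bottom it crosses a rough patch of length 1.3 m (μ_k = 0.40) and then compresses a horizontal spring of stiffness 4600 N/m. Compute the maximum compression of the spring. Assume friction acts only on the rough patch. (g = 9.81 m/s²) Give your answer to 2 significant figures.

Initial energy: E₁ = mgh = (26)(9.81)(2.3) = 586.64 J
Friction removes W_f = μ_k mg d = (0.40)(26)(9.81)(1.3) = 132.6 J
Energy reaching the spring: E = 586.64 − 132.6 = 454.01 J
At max compression ½kx² = E ⇒ x = √(2E/k) = √(2 × 454.01/4600) = 0.4443 m

x = 0.44 m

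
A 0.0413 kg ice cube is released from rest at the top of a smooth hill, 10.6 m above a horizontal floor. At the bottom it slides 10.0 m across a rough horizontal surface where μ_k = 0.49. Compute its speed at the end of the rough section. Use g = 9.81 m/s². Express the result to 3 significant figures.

Energy bookkeeping (friction removes W_f = μ_k N d):
mgh = ½mv² + μ_k m g d
W_f = μ_k mg d = (0.49)(0.0413)(9.81)(10.0) = 1.985 J
½mv² = mgh − W_f = 4.2946 − 1.985 = 2.3094 J
v = √(2 × 2.3094/0.0413) = 10.58 m/s

v = 10.6 m/s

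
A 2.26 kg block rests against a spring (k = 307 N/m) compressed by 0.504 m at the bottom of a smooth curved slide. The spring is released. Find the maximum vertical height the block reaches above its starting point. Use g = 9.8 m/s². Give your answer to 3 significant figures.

h = 1.76 m

At maximum height the block is at rest, so ½kx² = mgh
h = kx²/(2mg) = (307)(0.504)²/(2 × 2.26 × 9.8) = 1.760 m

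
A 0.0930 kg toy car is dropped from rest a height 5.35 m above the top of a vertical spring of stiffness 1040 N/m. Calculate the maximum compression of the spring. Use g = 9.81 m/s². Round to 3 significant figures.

x = 0.0978 m

Measuring PE from the top of the relaxed spring, at max compression the car has dropped H + x with zero KE, so:
mg(H + x) = ½kx²
½(1040)x² − (0.0930)(9.81)x − (0.0930)(9.81)(5.35) = 0
520.0x² − 0.9123x − 4.881 = 0
x = [0.9123 + √(0.8323 + 10152)]/(2 × 520.0) = 0.09777 m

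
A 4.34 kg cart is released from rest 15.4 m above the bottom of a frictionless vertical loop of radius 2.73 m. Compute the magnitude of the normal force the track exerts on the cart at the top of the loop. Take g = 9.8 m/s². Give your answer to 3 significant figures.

Energy from release to top (height 2r): mgh = ½mv_top² + mg(2r)
v_top² = 2g(h − 2r) = 2(9.8)(15.4 − 5.460) = 194.82 m²/s²
At the top, both N and weight point toward the centre: N + mg = mv_top²/r
N = m(v_top²/r − g) = 4.34(194.82/2.73 − 9.8) = 267.2 N

N = 267 N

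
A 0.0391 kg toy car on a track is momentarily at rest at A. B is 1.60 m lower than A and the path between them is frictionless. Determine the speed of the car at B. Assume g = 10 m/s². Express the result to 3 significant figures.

v = 5.66 m/s

Energy conservation between the two points: mgh = ½mv²
v = √(2gh) = √(2 × 10 × 1.60) = √32.000 = 5.657 m/s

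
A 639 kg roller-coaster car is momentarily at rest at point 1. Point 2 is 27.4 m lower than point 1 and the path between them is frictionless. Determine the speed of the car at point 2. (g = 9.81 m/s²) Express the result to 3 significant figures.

v = 23.2 m/s

Energy conservation between the two points: mgh = ½mv²
The mass cancels from both sides.
v = √(2gh) = √(2 × 9.81 × 27.4) = √537.59 = 23.19 m/s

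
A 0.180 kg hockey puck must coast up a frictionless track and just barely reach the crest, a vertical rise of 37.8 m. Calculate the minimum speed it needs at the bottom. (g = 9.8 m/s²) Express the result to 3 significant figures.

At the top it is momentarily at rest, so all KE converts to PE: ½mv² = mgh
v = √(2gh) = √(2 × 9.8 × 37.8) = 27.22 m/s

v = 27.2 m/s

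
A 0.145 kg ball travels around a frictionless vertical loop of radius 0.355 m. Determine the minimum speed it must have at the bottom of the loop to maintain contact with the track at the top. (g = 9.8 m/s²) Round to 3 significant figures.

v = 4.17 m/s

At the top: mg = mv_top²/r ⇒ v_top² = gr = 3.479 m²/s²
Energy from bottom to top (height 2r): ½mv_bot² = ½mv_top² + mg(2r)
v_bot² = gr + 4gr = 5gr = 17.39
v_bot = √(5gr) = 4.171 m/s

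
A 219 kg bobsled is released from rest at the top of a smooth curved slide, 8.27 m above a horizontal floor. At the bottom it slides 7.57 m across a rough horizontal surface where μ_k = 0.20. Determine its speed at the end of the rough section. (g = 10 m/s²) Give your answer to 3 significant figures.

Energy bookkeeping (friction removes W_f = μ_k N d):
mgh = ½mv² + μ_k m g d
W_f = μ_k mg d = (0.20)(219)(10)(7.57) = 3316 J
½mv² = mgh − W_f = 18111 − 3316 = 14796 J
v = √(2 × 14796/219) = 11.62 m/s

v = 11.6 m/s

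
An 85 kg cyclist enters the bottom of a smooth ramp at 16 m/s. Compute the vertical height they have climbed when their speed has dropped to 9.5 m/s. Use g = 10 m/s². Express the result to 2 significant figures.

h = 8.3 m

Conservation of energy: ½mv₁² = ½mv₂² + mgh
h = (v₁² − v₂²)/(2g) = (16² − 9.5²)/(2 × 10) = 8.287 m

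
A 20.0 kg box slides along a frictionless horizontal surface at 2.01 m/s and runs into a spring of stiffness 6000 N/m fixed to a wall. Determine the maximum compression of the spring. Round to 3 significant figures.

All KE is stored as spring PE at maximum compression: ½mv² = ½kx²
x = v√(m/k) = 2.01 × √(20.0/6000) = 0.1160 m

x = 0.116 m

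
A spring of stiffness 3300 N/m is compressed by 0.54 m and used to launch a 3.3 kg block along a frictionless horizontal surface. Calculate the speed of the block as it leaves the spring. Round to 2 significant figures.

Conservation of energy: ½kx² = ½mv²
v = x√(k/m) = 0.54 × √(3300/3.3) = 17.08 m/s

v = 17 m/s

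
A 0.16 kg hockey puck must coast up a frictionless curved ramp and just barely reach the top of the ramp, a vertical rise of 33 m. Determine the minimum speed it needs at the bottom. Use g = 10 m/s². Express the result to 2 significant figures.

v = 26 m/s

At the top it is momentarily at rest, so all KE converts to PE: ½mv² = mgh
v = √(2gh) = √(2 × 10 × 33) = 25.69 m/s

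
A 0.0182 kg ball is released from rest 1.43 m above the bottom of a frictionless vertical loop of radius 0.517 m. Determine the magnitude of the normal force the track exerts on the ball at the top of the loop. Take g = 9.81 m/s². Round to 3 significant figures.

Energy from release to top (height 2r): mgh = ½mv_top² + mg(2r)
v_top² = 2g(h − 2r) = 2(9.81)(1.43 − 1.034) = 7.7695 m²/s²
At the top, both N and weight point toward the centre: N + mg = mv_top²/r
N = m(v_top²/r − g) = 0.0182(7.7695/0.517 − 9.81) = 0.09497 N

N = 0.0950 N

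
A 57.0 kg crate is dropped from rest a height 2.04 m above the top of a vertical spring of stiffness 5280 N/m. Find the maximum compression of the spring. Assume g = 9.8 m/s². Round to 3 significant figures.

Let x be the compression. The total drop is H + x, and the crate is instantaneously at rest at max compression, so energy conservation gives:
mg(H + x) = ½kx²
½(5280)x² − (57.0)(9.8)x − (57.0)(9.8)(2.04) = 0
2640x² − 558.6x − 1140 = 0
x = [558.6 + √(312034 + 1.2034e+07)]/(2 × 2640) = 0.7713 m

x = 0.771 m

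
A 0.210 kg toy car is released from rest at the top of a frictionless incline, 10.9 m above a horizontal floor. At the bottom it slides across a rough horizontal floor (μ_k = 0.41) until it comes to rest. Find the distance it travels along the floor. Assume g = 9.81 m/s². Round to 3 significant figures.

d = 26.6 m

Applying the work–energy principle:
At rest all PE has been dissipated by friction: mgh = μ_k m g d
d = h/μ_k = 10.9/0.41 = 26.59 m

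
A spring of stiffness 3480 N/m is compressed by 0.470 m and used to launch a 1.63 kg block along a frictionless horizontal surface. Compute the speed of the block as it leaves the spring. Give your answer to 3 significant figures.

The block leaves the spring when the spring is at natural length, so ½kx² = ½mv²
v = x√(k/m) = 0.470 × √(3480/1.63) = 21.72 m/s

v = 21.7 m/s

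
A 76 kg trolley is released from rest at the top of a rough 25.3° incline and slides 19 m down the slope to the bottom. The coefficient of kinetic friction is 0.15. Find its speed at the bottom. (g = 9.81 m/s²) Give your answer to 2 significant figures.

Taking the bottom as reference, mgh = ½mv² + μ_k N L with h = L sinθ, N = mg cosθ:
mgh = mgL sinθ = (76)(9.81)(19)sin25.3° = 6053.8 J
W_f = μ_k mg cosθ · L = (0.15)(76)(9.81)cos25.3°·19 = 1921 J
½mv² = 6053.8 − 1921 = 4132.8 J
v = √(2 × 4132.8/76) = 10.43 m/s

v = 10 m/s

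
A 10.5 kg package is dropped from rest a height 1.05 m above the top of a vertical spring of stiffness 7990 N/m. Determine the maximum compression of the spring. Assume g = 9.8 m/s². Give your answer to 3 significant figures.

x = 0.178 m

Let x be the compression. The total drop is H + x, and the package is instantaneously at rest at max compression, so energy conservation gives:
mg(H + x) = ½kx²
½(7990)x² − (10.5)(9.8)x − (10.5)(9.8)(1.05) = 0
3995x² − 102.9x − 108.0 = 0
x = [102.9 + √(10588 + 1.7266e+06)]/(2 × 3995) = 0.1778 m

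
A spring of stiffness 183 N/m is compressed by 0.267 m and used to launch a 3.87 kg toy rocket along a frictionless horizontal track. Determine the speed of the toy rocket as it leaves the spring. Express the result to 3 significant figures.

Conservation of energy: ½kx² = ½mv²
v = x√(k/m) = 0.267 × √(183/3.87) = 1.836 m/s

v = 1.84 m/s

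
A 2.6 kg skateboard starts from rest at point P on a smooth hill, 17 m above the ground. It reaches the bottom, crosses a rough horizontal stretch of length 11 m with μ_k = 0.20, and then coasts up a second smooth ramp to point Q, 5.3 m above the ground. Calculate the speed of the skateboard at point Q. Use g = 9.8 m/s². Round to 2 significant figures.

Energy at P: mgh₁ = (2.6)(9.8)(17) = 433.16 J
Friction loss: W_f = μ_k mg d = 56.06 J
At Q: ½mv² + mgh₂ = mgh₁ − W_f
½mv² = 433.16 − 56.06 − 135.04 = 242.06 J
v = √(2 × 242.06/2.6) = 13.65 m/s

v = 14 m/s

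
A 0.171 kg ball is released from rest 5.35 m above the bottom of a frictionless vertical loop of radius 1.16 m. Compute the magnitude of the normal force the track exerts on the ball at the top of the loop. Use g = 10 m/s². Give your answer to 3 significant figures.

N = 7.22 N

Energy from release to top (height 2r): mgh = ½mv_top² + mg(2r)
v_top² = 2g(h − 2r) = 2(10)(5.35 − 2.320) = 60.600 m²/s²
At the top, both N and weight point toward the centre: N + mg = mv_top²/r
N = m(v_top²/r − g) = 0.171(60.600/1.16 − 10) = 7.223 N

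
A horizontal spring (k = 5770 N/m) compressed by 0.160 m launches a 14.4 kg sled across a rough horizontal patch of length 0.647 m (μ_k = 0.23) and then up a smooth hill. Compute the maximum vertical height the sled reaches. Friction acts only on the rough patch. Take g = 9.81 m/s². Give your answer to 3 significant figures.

Spring energy: E₀ = ½kx² = ½(5770)(0.160)² = 73.856 J
Friction: W_f = μ_k mg d = (0.23)(14.4)(9.81)(0.647) = 21.02 J
Energy at base of ramp: E = 73.856 − 21.02 = 52.835 J
At max height all remaining energy is PE: mgh = E ⇒ h = E/(mg) = 52.835/(14.4 × 9.81) = 0.3740 m

h = 0.374 m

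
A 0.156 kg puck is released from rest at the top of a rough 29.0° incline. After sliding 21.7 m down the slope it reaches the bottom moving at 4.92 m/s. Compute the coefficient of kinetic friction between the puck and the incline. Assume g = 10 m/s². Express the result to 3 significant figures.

Energy balance down the incline: mg L sinθ − ½mv² = μ_k (mg cosθ) L
mgL sinθ = 16.412 J; ½mv² = 1.8881 J
W_f = 16.412 − 1.8881 = 14.52 J
μ_k = W_f/(mg cosθ · L) = 14.52/(1.364 × 21.7) = 0.4905

μ_k = 0.491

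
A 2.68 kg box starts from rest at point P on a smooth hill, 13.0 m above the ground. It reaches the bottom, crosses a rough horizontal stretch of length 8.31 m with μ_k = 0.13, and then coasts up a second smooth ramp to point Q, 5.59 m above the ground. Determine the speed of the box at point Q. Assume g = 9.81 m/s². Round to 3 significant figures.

v = 11.1 m/s

Energy at P: mgh₁ = (2.68)(9.81)(13.0) = 341.78 J
Friction loss: W_f = μ_k mg d = 28.40 J
At Q: ½mv² + mgh₂ = mgh₁ − W_f
½mv² = 341.78 − 28.40 − 146.97 = 166.41 J
v = √(2 × 166.41/2.68) = 11.14 m/s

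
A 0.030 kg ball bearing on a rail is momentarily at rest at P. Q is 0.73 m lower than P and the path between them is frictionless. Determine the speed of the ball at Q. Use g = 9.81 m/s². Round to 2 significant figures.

Equating total energy at the two states: mgh = ½mv²
v = √(2gh) = √(2 × 9.81 × 0.73) = √14.323 = 3.785 m/s

v = 3.8 m/s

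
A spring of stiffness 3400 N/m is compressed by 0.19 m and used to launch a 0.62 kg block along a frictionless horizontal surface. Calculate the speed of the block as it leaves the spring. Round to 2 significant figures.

The block leaves the spring when the spring is at natural length, so ½kx² = ½mv²
v = x√(k/m) = 0.19 × √(3400/0.62) = 14.07 m/s

v = 14 m/s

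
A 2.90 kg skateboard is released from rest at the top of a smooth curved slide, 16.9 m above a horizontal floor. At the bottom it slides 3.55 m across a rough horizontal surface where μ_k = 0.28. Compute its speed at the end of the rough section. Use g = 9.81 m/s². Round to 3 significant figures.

v = 17.7 m/s

Energy at the top = energy at the end + work done against friction:
mgh = ½mv² + μ_k m g d
W_f = μ_k mg d = (0.28)(2.90)(9.81)(3.55) = 28.28 J
½mv² = mgh − W_f = 480.79 − 28.28 = 452.51 J
v = √(2 × 452.51/2.90) = 17.67 m/s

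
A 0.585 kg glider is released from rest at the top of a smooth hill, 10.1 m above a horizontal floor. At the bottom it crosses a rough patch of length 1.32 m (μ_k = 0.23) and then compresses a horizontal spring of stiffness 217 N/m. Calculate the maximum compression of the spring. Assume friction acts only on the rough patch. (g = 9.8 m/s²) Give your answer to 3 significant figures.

x = 0.719 m

Initial energy: E₁ = mgh = (0.585)(9.8)(10.1) = 57.903 J
Friction removes W_f = μ_k mg d = (0.23)(0.585)(9.8)(1.32) = 1.741 J
Energy reaching the spring: E = 57.903 − 1.741 = 56.163 J
At max compression ½kx² = E ⇒ x = √(2E/k) = √(2 × 56.163/217) = 0.7195 m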